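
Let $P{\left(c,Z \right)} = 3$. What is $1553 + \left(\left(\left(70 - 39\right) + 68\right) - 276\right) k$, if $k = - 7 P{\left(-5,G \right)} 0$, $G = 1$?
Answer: $1553$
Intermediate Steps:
$k = 0$ ($k = \left(-7\right) 3 \cdot 0 = \left(-21\right) 0 = 0$)
$1553 + \left(\left(\left(70 - 39\right) + 68\right) - 276\right) k = 1553 + \left(\left(\left(70 - 39\right) + 68\right) - 276\right) 0 = 1553 + \left(\left(31 + 68\right) - 276\right) 0 = 1553 + \left(99 - 276\right) 0 = 1553 - 0 = 1553 + 0 = 1553$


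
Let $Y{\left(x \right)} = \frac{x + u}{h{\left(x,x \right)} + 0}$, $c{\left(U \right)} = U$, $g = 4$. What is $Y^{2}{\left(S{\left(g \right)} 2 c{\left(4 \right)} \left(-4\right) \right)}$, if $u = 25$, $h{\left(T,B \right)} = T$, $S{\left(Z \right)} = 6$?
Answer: $\frac{27889}{36864} \approx 0.75654$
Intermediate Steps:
$Y{\left(x \right)} = \frac{25 + x}{x}$ ($Y{\left(x \right)} = \frac{x + 25}{x + 0} = \frac{25 + x}{x}$)
$Y^{2}{\left(S{\left(g \right)} 2 c{\left(4 \right)} \left(-4\right) \right)} = \left(\frac{25 + 6 \cdot 2 \cdot 4 \left(-4\right)}{6 \cdot 2 \cdot 4 \left(-4\right)}\right)^{2} = \left(\frac{25 + 6 \cdot 8 \left(-4\right)}{6 \cdot 8 \left(-4\right)}\right)^{2} = \left(\frac{25 + 48 \left(-4\right)}{48 \left(-4\right)}\right)^{2} = \left(\frac{25 - 192}{-192}\right)^{2} = \left(\left(- \frac{1}{192}\right) \left(-167\right)\right)^{2} = \left(\frac{167}{192}\right)^{2} = \frac{27889}{36864}$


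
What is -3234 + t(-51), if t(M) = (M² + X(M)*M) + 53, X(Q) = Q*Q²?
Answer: 6764621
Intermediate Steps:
X(Q) = Q³
t(M) = 53 + M² + M⁴ (t(M) = (M² + M³*M) + 53 = (M² + M⁴) + 53 = 53 + M² + M⁴)
-3234 + t(-51) = -3234 + (53 + (-51)² + (-51)⁴) = -3234 + (53 + 2601 + 6765201) = -3234 + 6767855 = 6764621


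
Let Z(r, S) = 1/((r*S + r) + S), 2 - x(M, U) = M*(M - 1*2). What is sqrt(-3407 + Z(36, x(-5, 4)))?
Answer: 4*I*sqrt(299012235)/1185 ≈ 58.37*I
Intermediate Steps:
x(M, U) = 2 - M*(-2 + M) (x(M, U) = 2 - M*(M - 1*2) = 2 - M*(M - 2) = 2 - M*(-2 + M))
Z(r, S) = 1/(S + r + S*r) (Z(r, S) = 1/((S*r + r) + S) = 1/((r + S*r) + S) = 1/(S + r + S*r))
sqrt(-3407 + Z(36, x(-5, 4))) = sqrt(-3407 + 1/((2 - 1*(-5)**2 + 2*(-5)) + 36 + (2 - 1*(-5)**2 + 2*(-5))*36)) = sqrt(-3407 + 1/((2 - 1*25 - 10) + 36 + (2 - 1*25 - 10)*36)) = sqrt(-3407 + 1/((2 - 25 - 10) + 36 + (2 - 25 - 10)*36)) = sqrt(-3407 + 1/(-33 + 36 - 33*36)) = sqrt(-3407 + 1/(-33 + 36 - 1188)) = sqrt(-3407 + 1/(-1185)) = sqrt(-3407 - 1/1185) = sqrt(-4037296/1185) = 4*I*sqrt(299012235)/1185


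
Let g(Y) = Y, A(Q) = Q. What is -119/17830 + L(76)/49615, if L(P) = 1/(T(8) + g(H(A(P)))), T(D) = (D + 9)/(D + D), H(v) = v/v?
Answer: -7782113/1167718794 ≈ -0.0066644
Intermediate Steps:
H(v) = 1
T(D) = (9 + D)/(2*D) (T(D) = (9 + D)/((2*D)) = (9 + D)*(1/(2*D)) = (9 + D)/(2*D))
L(P) = 16/33 (L(P) = 1/((1/2)*(9 + 8)/8 + 1) = 1/((1/2)*(1/8)*17 + 1) = 1/(17/16 + 1) = 1/(33/16) = 16/33)
-119/17830 + L(76)/49615 = -119/17830 + (16/33)/49615 = -119*1/17830 + (16/33)*(1/49615) = -119/17830 + 16/1637295 = -7782113/1167718794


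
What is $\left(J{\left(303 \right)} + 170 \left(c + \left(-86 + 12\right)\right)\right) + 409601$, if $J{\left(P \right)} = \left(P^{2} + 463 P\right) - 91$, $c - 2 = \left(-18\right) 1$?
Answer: $626308$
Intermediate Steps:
$c = -16$ ($c = 2 - 18 = -16$)
$J{\left(P \right)} = -91 + P^{2} + 463 P$
$\left(J{\left(303 \right)} + 170 \left(c + \left(-86 + 12\right)\right)\right) + 409601 = \left(\left(-91 + 303^{2} + 463 \cdot 303\right) + 170 \left(-16 + \left(-86 + 12\right)\right)\right) + 409601 = \left(\left(-91 + 91809 + 140289\right) + 170 \left(-16 - 74\right)\right) + 409601 = \left(232007 + 170 \left(-90\right)\right) + 409601 = \left(232007 - 15300\right) + 409601 = 216707 + 409601 = 626308$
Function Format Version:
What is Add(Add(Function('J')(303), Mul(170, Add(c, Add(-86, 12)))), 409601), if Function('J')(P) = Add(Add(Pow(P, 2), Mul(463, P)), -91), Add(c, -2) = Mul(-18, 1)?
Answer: 626308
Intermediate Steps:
c = -16 (c = Add(2, Mul(-18, 1)) = Add(2, -18) = -16)
Function('J')(P) = Add(-91, Pow(P, 2), Mul(463, P))
Add(Add(Function('J')(303), Mul(170, Add(c, Add(-86, 12)))), 409601) = Add(Add(Add(-91, Pow(303, 2), Mul(463, 303)), Mul(170, Add(-16, Add(-86, 12)))), 409601) = Add(Add(Add(-91, 91809, 140289), Mul(170, Add(-16, -74))), 409601) = Add(Add(232007, Mul(170, -90)), 409601) = Add(Add(232007, -15300), 409601) = Add(216707, 409601) = 626308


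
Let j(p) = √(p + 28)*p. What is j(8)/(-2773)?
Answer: -48/2773 ≈ -0.017310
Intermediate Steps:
j(p) = p*√(28 + p) (j(p) = √(28 + p)*p = p*√(28 + p))
j(8)/(-2773) = (8*√(28 + 8))/(-2773) = (8*√36)*(-1/2773) = (8*6)*(-1/2773) = 48*(-1/2773) = -48/2773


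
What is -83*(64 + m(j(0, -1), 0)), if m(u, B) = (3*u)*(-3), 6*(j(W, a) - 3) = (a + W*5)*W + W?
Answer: -3071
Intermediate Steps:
j(W, a) = 3 + W/6 + W*(a + 5*W)/6 (j(W, a) = 3 + ((a + W*5)*W + W)/6 = 3 + ((a + 5*W)*W + W)/6 = 3 + (W*(a + 5*W) + W)/6 = 3 + (W + W*(a + 5*W))/6 = 3 + (W/6 + W*(a + 5*W)/6) = 3 + W/6 + W*(a + 5*W)/6)
m(u, B) = -9*u
-83*(64 + m(j(0, -1), 0)) = -83*(64 - 9*(3 + (⅙)*0 + (⅚)*0² + (⅙)*0*(-1))) = -83*(64 - 9*(3 + 0 + (⅚)*0 + 0)) = -83*(64 - 9*(3 + 0 + 0 + 0)) = -83*(64 - 9*3) = -83*(64 - 27) = -83*37 = -3071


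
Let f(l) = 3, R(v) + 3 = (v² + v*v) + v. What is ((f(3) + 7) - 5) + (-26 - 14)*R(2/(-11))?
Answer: 15685/121 ≈ 129.63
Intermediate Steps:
R(v) = -3 + v + 2*v² (R(v) = -3 + ((v² + v*v) + v) = -3 + ((v² + v²) + v) = -3 + (2*v² + v) = -3 + (v + 2*v²) = -3 + v + 2*v²)
((f(3) + 7) - 5) + (-26 - 14)*R(2/(-11)) = ((3 + 7) - 5) + (-26 - 14)*(-3 + 2/(-11) + 2*(2/(-11))²) = (10 - 5) - 40*(-3 + 2*(-1/11) + 2*(2*(-1/11))²) = 5 - 40*(-3 - 2/11 + 2*(-2/11)²) = 5 - 40*(-3 - 2/11 + 2*(4/121)) = 5 - 40*(-3 - 2/11 + 8/121) = 5 - 40*(-377/121) = 5 + 15080/121 = 15685/121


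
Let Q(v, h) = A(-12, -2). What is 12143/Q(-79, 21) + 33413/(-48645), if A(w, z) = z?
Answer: -590763061/97290 ≈ -6072.2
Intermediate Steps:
Q(v, h) = -2
12143/Q(-79, 21) + 33413/(-48645) = 12143/(-2) + 33413/(-48645) = 12143*(-1/2) + 33413*(-1/48645) = -12143/2 - 33413/48645 = -590763061/97290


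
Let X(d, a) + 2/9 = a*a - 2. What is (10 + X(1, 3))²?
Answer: 22801/81 ≈ 281.49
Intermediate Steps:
X(d, a) = -20/9 + a² (X(d, a) = -2/9 + (a*a - 2) = -2/9 + (a² - 2) = -2/9 + (-2 + a²) = -20/9 + a²)
(10 + X(1, 3))² = (10 + (-20/9 + 3²))² = (10 + (-20/9 + 9))² = (10 + 61/9)² = (151/9)² = 22801/81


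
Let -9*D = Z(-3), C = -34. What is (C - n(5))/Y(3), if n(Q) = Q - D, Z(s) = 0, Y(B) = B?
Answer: -13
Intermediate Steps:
D = 0 (D = -⅑*0 = 0)
n(Q) = Q (n(Q) = Q - 1*0 = Q + 0 = Q)
(C - n(5))/Y(3) = (-34 - 1*5)/3 = (-34 - 5)*(⅓) = -39*⅓ = -13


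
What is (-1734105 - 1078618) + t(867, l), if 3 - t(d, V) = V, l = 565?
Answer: -2813285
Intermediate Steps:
t(d, V) = 3 - V
(-1734105 - 1078618) + t(867, l) = (-1734105 - 1078618) + (3 - 1*565) = -2812723 + (3 - 565) = -2812723 - 562 = -2813285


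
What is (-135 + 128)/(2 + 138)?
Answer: -1/20 ≈ -0.050000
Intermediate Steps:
(-135 + 128)/(2 + 138) = -7/140 = -7*1/140 = -1/20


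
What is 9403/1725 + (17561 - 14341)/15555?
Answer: 3373737/596275 ≈ 5.6580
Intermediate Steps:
9403/1725 + (17561 - 14341)/15555 = 9403*(1/1725) + 3220*(1/15555) = 9403/1725 + 644/3111 = 3373737/596275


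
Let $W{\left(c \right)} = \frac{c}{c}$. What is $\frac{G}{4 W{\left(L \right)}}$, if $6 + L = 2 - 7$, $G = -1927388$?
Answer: $-481847$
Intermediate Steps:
$L = -11$ ($L = -6 + \left(2 - 7\right) = -6 - 5 = -11$)
$W{\left(c \right)} = 1$
$\frac{G}{4 W{\left(L \right)}} = - \frac{1927388}{4 \cdot 1} = - \frac{1927388}{4} = \left(-1927388\right) \frac{1}{4} = -481847$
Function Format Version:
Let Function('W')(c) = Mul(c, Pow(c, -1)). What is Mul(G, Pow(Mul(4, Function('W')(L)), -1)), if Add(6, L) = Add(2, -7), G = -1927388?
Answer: -481847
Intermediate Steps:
L = -11 (L = Add(-6, Add(2, -7)) = Add(-6, -5) = -11)
Function('W')(c) = 1
Mul(G, Pow(Mul(4, Function('W')(L)), -1)) = Mul(-1927388, Pow(Mul(4, 1), -1)) = Mul(-1927388, Pow(4, -1)) = Mul(-1927388, Rational(1, 4)) = -481847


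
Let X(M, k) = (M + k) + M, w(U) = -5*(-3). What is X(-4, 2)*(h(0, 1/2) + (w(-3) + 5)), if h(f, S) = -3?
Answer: -102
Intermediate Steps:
w(U) = 15
X(M, k) = k + 2*M
X(-4, 2)*(h(0, 1/2) + (w(-3) + 5)) = (2 + 2*(-4))*(-3 + (15 + 5)) = (2 - 8)*(-3 + 20) = -6*17 = -102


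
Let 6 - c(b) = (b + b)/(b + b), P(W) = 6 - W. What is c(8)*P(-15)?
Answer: 105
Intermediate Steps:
c(b) = 5 (c(b) = 6 - (b + b)/(b + b) = 6 - 2*b/(2*b) = 6 - 2*b*1/(2*b) = 6 - 1*1 = 6 - 1 = 5)
c(8)*P(-15) = 5*(6 - 1*(-15)) = 5*(6 + 15) = 5*21 = 105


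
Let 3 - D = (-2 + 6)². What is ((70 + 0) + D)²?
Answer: 3249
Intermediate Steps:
D = -13 (D = 3 - (-2 + 6)² = 3 - 1*4² = 3 - 1*16 = 3 - 16 = -13)
((70 + 0) + D)² = ((70 + 0) - 13)² = (70 - 13)² = 57² = 3249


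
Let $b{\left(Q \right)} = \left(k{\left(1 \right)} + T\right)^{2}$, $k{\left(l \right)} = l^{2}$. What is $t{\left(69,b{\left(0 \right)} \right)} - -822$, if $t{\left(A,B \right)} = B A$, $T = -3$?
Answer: $1098$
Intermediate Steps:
$b{\left(Q \right)} = 4$ ($b{\left(Q \right)} = \left(1^{2} - 3\right)^{2} = \left(1 - 3\right)^{2} = \left(-2\right)^{2} = 4$)
$t{\left(A,B \right)} = A B$
$t{\left(69,b{\left(0 \right)} \right)} - -822 = 69 \cdot 4 - -822 = 276 + 822 = 1098$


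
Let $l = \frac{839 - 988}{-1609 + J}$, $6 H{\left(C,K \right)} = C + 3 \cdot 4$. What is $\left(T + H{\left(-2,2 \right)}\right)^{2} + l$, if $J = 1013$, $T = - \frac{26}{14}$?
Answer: $\frac{505}{1764} \approx 0.28628$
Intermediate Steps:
$T = - \frac{13}{7}$ ($T = \left(-26\right) \frac{1}{14} = - \frac{13}{7} \approx -1.8571$)
$H{\left(C,K \right)} = 2 + \frac{C}{6}$ ($H{\left(C,K \right)} = \frac{C + 3 \cdot 4}{6} = \frac{C + 12}{6} = \frac{12 + C}{6} = 2 + \frac{C}{6}$)
$l = \frac{1}{4}$ ($l = \frac{839 - 988}{-1609 + 1013} = - \frac{149}{-596} = \left(-149\right) \left(- \frac{1}{596}\right) = \frac{1}{4} \approx 0.25$)
$\left(T + H{\left(-2,2 \right)}\right)^{2} + l = \left(- \frac{13}{7} + \left(2 + \frac{1}{6} \left(-2\right)\right)\right)^{2} + \frac{1}{4} = \left(- \frac{13}{7} + \left(2 - \frac{1}{3}\right)\right)^{2} + \frac{1}{4} = \left(- \frac{13}{7} + \frac{5}{3}\right)^{2} + \frac{1}{4} = \left(- \frac{4}{21}\right)^{2} + \frac{1}{4} = \frac{16}{441} + \frac{1}{4} = \frac{505}{1764}$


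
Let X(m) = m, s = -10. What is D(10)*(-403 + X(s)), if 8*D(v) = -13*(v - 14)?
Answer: -5369/2 ≈ -2684.5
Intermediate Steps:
D(v) = 91/4 - 13*v/8 (D(v) = (-13*(v - 14))/8 = (-13*(-14 + v))/8 = (182 - 13*v)/8 = 91/4 - 13*v/8)
D(10)*(-403 + X(s)) = (91/4 - 13/8*10)*(-403 - 10) = (91/4 - 65/4)*(-413) = (13/2)*(-413) = -5369/2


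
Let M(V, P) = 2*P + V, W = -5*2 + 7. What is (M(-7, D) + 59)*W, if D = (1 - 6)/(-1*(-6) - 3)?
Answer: -146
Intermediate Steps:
W = -3 (W = -10 + 7 = -3)
D = -5/3 (D = -5/(6 - 3) = -5/3 ≈ -1.6667)
M(V, P) = V + 2*P
(M(-7, D) + 59)*W = ((-7 + 2*(-5/3)) + 59)*(-3) = ((-7 - 10/3) + 59)*(-3) = (-31/3 + 59)*(-3) = (146/3)*(-3) = -146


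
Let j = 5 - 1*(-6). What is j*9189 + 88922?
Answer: 190001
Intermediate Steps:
j = 11 (j = 5 + 6 = 11)
j*9189 + 88922 = 11*9189 + 88922 = 101079 + 88922 = 190001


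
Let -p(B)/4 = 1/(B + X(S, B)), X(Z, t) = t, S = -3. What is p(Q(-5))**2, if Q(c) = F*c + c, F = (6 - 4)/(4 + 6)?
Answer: 1/9 ≈ 0.11111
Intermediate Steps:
F = 1/5 (F = 2/10 = 2*(1/10) = 1/5 ≈ 0.20000)
Q(c) = 6*c/5 (Q(c) = c/5 + c = 6*c/5)
p(B) = -2/B (p(B) = -4/(B + B) = -4*1/(2*B) = -2/B)
p(Q(-5))**2 = (-2/((6/5)*(-5)))**2 = (-2/(-6))**2 = (-2*(-1/6))**2 = (1/3)**2 = 1/9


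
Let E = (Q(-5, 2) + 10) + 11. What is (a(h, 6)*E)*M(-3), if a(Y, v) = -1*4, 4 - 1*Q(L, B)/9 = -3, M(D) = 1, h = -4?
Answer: -336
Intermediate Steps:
Q(L, B) = 63 (Q(L, B) = 36 - 9*(-3) = 36 + 27 = 63)
E = 84 (E = (63 + 10) + 11 = 73 + 11 = 84)
a(Y, v) = -4
(a(h, 6)*E)*M(-3) = -4*84*1 = -336*1 = -336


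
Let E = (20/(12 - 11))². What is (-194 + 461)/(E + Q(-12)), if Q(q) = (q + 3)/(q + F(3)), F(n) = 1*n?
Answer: 267/401 ≈ 0.66584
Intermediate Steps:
F(n) = n
Q(q) = 1 (Q(q) = (q + 3)/(q + 3) = (3 + q)/(3 + q) = 1)
E = 400 (E = (20/1)² = (20*1)² = 20² = 400)
(-194 + 461)/(E + Q(-12)) = (-194 + 461)/(400 + 1) = 267/401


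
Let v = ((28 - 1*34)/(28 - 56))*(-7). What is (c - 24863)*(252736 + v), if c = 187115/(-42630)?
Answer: -107169214385309/17052 ≈ -6.2848e+9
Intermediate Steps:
c = -37423/8526 (c = 187115*(-1/42630) = -37423/8526 ≈ -4.3893)
v = -3/2 (v = ((28 - 34)/(-28))*(-7) = -1/28*(-6)*(-7) = (3/14)*(-7) = -3/2 ≈ -1.5000)
(c - 24863)*(252736 + v) = (-37423/8526 - 24863)*(252736 - 3/2) = -212019361/8526*505469/2 = -107169214385309/17052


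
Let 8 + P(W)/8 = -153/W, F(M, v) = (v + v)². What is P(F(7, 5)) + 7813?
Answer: 193419/25 ≈ 7736.8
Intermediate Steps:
F(M, v) = 4*v² (F(M, v) = (2*v)² = 4*v²)
P(W) = -64 - 1224/W (P(W) = -64 + 8*(-153/W) = -64 - 1224/W)
P(F(7, 5)) + 7813 = (-64 - 1224/(4*5²)) + 7813 = (-64 - 1224/(4*25)) + 7813 = (-64 - 1224/100) + 7813 = (-64 - 1224*1/100) + 7813 = (-64 - 306/25) + 7813 = -1906/25 + 7813 = 193419/25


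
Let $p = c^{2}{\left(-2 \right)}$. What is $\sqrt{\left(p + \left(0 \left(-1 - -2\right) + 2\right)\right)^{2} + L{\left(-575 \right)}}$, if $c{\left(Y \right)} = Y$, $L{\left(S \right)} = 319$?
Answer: $\sqrt{355} \approx 18.841$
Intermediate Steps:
$p = 4$ ($p = \left(-2\right)^{2} = 4$)
$\sqrt{\left(p + \left(0 \left(-1 - -2\right) + 2\right)\right)^{2} + L{\left(-575 \right)}} = \sqrt{\left(4 + \left(0 \left(-1 - -2\right) + 2\right)\right)^{2} + 319} = \sqrt{\left(4 + \left(0 \left(-1 + 2\right) + 2\right)\right)^{2} + 319} = \sqrt{\left(4 + \left(0 \cdot 1 + 2\right)\right)^{2} + 319} = \sqrt{\left(4 + \left(0 + 2\right)\right)^{2} + 319} = \sqrt{\left(4 + 2\right)^{2} + 319} = \sqrt{6^{2} + 319} = \sqrt{36 + 319} = \sqrt{355}$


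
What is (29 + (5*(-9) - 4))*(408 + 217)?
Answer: -12500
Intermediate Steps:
(29 + (5*(-9) - 4))*(408 + 217) = (29 + (-45 - 4))*625 = (29 - 49)*625 = -20*625 = -12500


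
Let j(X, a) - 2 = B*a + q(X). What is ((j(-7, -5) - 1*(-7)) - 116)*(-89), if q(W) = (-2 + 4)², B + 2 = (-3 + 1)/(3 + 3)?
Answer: 24386/3 ≈ 8128.7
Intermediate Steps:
B = -7/3 (B = -2 + (-3 + 1)/(3 + 3) = -2 - 2/6 = -2 - 2*⅙ = -2 - ⅓ = -7/3 ≈ -2.3333)
q(W) = 4 (q(W) = 2² = 4)
j(X, a) = 6 - 7*a/3 (j(X, a) = 2 + (-7*a/3 + 4) = 2 + (4 - 7*a/3) = 6 - 7*a/3)
((j(-7, -5) - 1*(-7)) - 116)*(-89) = (((6 - 7/3*(-5)) - 1*(-7)) - 116)*(-89) = (((6 + 35/3) + 7) - 116)*(-89) = ((53/3 + 7) - 116)*(-89) = (74/3 - 116)*(-89) = -274/3*(-89) = 24386/3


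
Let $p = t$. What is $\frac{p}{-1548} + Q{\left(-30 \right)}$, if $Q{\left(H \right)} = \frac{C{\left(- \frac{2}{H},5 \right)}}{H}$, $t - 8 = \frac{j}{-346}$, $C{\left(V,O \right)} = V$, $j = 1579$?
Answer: $- \frac{6609}{1487800} \approx -0.0044421$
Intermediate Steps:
$t = \frac{1189}{346}$ ($t = 8 + \frac{1579}{-346} = 8 + 1579 \left(- \frac{1}{346}\right) = 8 - \frac{1579}{346} = \frac{1189}{346} \approx 3.4364$)
$Q{\left(H \right)} = - \frac{2}{H^{2}}$ ($Q{\left(H \right)} = \frac{\left(-2\right) \frac{1}{H}}{H} = - \frac{2}{H^{2}}$)
$p = \frac{1189}{346} \approx 3.4364$
$\frac{p}{-1548} + Q{\left(-30 \right)} = \frac{1189}{346 \left(-1548\right)} - \frac{2}{900} = \frac{1189}{346} \left(- \frac{1}{1548}\right) - \frac{1}{450} = - \frac{1189}{535608} - \frac{1}{450} = - \frac{6609}{1487800}$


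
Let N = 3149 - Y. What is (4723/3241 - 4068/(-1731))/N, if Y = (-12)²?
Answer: 7119967/5619521285 ≈ 0.0012670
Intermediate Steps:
Y = 144
N = 3005 (N = 3149 - 1*144 = 3149 - 144 = 3005)
(4723/3241 - 4068/(-1731))/N = (4723/3241 - 4068/(-1731))/3005 = (4723*(1/3241) - 4068*(-1/1731))*(1/3005) = (4723/3241 + 1356/577)*(1/3005) = (7119967/1870057)*(1/3005) = 7119967/5619521285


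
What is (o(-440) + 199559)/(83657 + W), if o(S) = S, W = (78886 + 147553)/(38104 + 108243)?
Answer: 29140468293/12243177418 ≈ 2.3801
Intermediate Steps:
W = 226439/146347 ≈ 1.5473
(o(-440) + 199559)/(83657 + W) = (-440 + 199559)/(83657 + 226439/146347) = 199119/(12243177418/146347) = 199119*(146347/12243177418) = 29140468293/12243177418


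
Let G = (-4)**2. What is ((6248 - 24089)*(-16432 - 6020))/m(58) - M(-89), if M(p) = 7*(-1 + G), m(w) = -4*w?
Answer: -100147623/58 ≈ -1.7267e+6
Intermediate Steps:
G = 16
M(p) = 105 (M(p) = 7*(-1 + 16) = 7*15 = 105)
((6248 - 24089)*(-16432 - 6020))/m(58) - M(-89) = ((6248 - 24089)*(-16432 - 6020))/((-4*58)) - 1*105 = -17841*(-22452)/(-232) - 105 = 400566132*(-1/232) - 105 = -100141533/58 - 105 = -100147623/58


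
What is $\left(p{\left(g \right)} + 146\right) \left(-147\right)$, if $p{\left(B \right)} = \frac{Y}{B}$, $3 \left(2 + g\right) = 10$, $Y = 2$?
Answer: $- \frac{43365}{2} \approx -21683.0$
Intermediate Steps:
$g = \frac{4}{3}$ ($g = -2 + \frac{1}{3} \cdot 10 = -2 + \frac{10}{3} = \frac{4}{3} \approx 1.3333$)
$p{\left(B \right)} = \frac{2}{B}$
$\left(p{\left(g \right)} + 146\right) \left(-147\right) = \left(\frac{2}{\frac{4}{3}} + 146\right) \left(-147\right) = \left(2 \cdot \frac{3}{4} + 146\right) \left(-147\right) = \left(\frac{3}{2} + 146\right) \left(-147\right) = \frac{295}{2} \left(-147\right) = - \frac{43365}{2}$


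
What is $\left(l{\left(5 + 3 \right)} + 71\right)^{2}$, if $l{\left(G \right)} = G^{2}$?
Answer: $18225$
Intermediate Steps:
$\left(l{\left(5 + 3 \right)} + 71\right)^{2} = \left(\left(5 + 3\right)^{2} + 71\right)^{2} = \left(8^{2} + 71\right)^{2} = \left(64 + 71\right)^{2} = 135^{2} = 18225$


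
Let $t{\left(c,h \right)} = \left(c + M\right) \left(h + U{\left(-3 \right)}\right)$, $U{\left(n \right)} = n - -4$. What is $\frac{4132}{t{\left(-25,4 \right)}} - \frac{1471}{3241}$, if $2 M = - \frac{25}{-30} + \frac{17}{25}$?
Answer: $- \frac{116315329}{3367399} \approx -34.542$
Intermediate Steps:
$U{\left(n \right)} = 4 + n$ ($U{\left(n \right)} = n + 4 = 4 + n$)
$M = \frac{227}{300}$ ($M = \frac{- \frac{25}{-30} + \frac{17}{25}}{2} = \frac{\left(-25\right) \left(- \frac{1}{30}\right) + 17 \cdot \frac{1}{25}}{2} = \frac{\frac{5}{6} + \frac{17}{25}}{2} = \frac{1}{2} \cdot \frac{227}{150} = \frac{227}{300} \approx 0.75667$)
$t{\left(c,h \right)} = \left(1 + h\right) \left(\frac{227}{300} + c\right)$ ($t{\left(c,h \right)} = \left(c + \frac{227}{300}\right) \left(h + \left(4 - 3\right)\right) = \left(\frac{227}{300} + c\right) \left(h + 1\right) = \left(\frac{227}{300} + c\right) \left(1 + h\right) = \left(1 + h\right) \left(\frac{227}{300} + c\right)$)
$\frac{4132}{t{\left(-25,4 \right)}} - \frac{1471}{3241} = \frac{4132}{\frac{227}{300} - 25 + \frac{227}{300} \cdot 4 - 100} - \frac{1471}{3241} = \frac{4132}{\frac{227}{300} - 25 + \frac{227}{75} - 100} - \frac{1471}{3241} = \frac{4132}{- \frac{7273}{60}} - \frac{1471}{3241} = 4132 \left(- \frac{60}{7273}\right) - \frac{1471}{3241} = - \frac{247920}{7273} - \frac{1471}{3241} = - \frac{116315329}{3367399}$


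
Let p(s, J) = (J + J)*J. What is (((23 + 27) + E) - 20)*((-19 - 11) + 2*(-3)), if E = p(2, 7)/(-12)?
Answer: -786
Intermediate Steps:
p(s, J) = 2*J² (p(s, J) = (2*J)*J = 2*J²)
E = -49/6 (E = (2*7²)/(-12) = (2*49)*(-1/12) = 98*(-1/12) = -49/6 ≈ -8.1667)
(((23 + 27) + E) - 20)*((-19 - 11) + 2*(-3)) = (((23 + 27) - 49/6) - 20)*((-19 - 11) + 2*(-3)) = ((50 - 49/6) - 20)*(-30 - 6) = (251/6 - 20)*(-36) = (131/6)*(-36) = -786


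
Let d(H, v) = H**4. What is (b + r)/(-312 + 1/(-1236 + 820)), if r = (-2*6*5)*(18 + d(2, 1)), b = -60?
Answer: 873600/129793 ≈ 6.7307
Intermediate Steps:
r = -2040 (r = (-2*6*5)*(18 + 2**4) = (-12*5)*(18 + 16) = -60*34 = -2040)
(b + r)/(-312 + 1/(-1236 + 820)) = (-60 - 2040)/(-312 + 1/(-1236 + 820)) = -2100/(-312 + 1/(-416)) = -2100/(-312 - 1/416) = -2100/(-129793/416) = -416/129793*(-2100) = 873600/129793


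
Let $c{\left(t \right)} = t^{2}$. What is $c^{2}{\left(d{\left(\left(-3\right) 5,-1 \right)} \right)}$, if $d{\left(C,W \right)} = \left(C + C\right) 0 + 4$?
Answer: $256$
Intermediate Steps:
$d{\left(C,W \right)} = 4$ ($d{\left(C,W \right)} = 2 C 0 + 4 = 0 + 4 = 4$)
$c^{2}{\left(d{\left(\left(-3\right) 5,-1 \right)} \right)} = \left(4^{2}\right)^{2} = 16^{2} = 256$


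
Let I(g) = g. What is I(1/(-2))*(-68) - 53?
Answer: -19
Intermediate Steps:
I(1/(-2))*(-68) - 53 = -68/(-2) - 53 = -½*(-68) - 53 = 34 - 53 = -19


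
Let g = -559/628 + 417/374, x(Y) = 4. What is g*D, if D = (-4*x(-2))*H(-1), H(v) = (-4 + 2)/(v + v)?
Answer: -105620/29359 ≈ -3.5975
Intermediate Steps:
H(v) = -1/v (H(v) = -2*1/(2*v) = -1/v)
g = 26405/117436 (g = -559*1/628 + 417*(1/374) = -559/628 + 417/374 = 26405/117436 ≈ 0.22485)
D = -16 (D = (-4*4)*(-1/(-1)) = -(-16)*(-1) = -16*1 = -16)
g*D = (26405/117436)*(-16) = -105620/29359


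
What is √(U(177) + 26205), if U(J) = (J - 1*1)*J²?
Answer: √5540109 ≈ 2353.7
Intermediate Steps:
U(J) = J²*(-1 + J) (U(J) = (J - 1)*J² = (-1 + J)*J² = J²*(-1 + J))
√(U(177) + 26205) = √(177²*(-1 + 177) + 26205) = √(31329*176 + 26205) = √(5513904 + 26205) = √5540109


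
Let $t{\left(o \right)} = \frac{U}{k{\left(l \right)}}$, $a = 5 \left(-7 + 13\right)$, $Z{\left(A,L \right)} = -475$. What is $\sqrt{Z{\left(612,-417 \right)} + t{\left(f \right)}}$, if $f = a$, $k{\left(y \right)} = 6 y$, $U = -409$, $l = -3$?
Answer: $\frac{i \sqrt{16282}}{6} \approx 21.267 i$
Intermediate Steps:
$a = 30$ ($a = 5 \cdot 6 = 30$)
$f = 30$
$t{\left(o \right)} = \frac{409}{18}$ ($t{\left(o \right)} = - \frac{409}{6 \left(-3\right)} = - \frac{409}{-18} = \left(-409\right) \left(- \frac{1}{18}\right) = \frac{409}{18}$)
$\sqrt{Z{\left(612,-417 \right)} + t{\left(f \right)}} = \sqrt{-475 + \frac{409}{18}} = \sqrt{- \frac{8141}{18}} = \frac{i \sqrt{16282}}{6}$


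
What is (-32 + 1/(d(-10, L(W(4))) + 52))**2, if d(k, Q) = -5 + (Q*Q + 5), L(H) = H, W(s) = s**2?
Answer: 97121025/94864 ≈ 1023.8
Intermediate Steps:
d(k, Q) = Q**2 (d(k, Q) = -5 + (Q**2 + 5) = -5 + (5 + Q**2) = Q**2)
(-32 + 1/(d(-10, L(W(4))) + 52))**2 = (-32 + 1/((4**2)**2 + 52))**2 = (-32 + 1/(16**2 + 52))**2 = (-32 + 1/(256 + 52))**2 = (-32 + 1/308)**2 = (-9855/308)**2 = 97121025/94864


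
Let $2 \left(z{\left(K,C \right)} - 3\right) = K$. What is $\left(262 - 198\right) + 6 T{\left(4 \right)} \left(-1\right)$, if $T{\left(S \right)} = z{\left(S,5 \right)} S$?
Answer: $-56$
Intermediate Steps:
$z{\left(K,C \right)} = 3 + \frac{K}{2}$
$T{\left(S \right)} = S \left(3 + \frac{S}{2}\right)$ ($T{\left(S \right)} = \left(3 + \frac{S}{2}\right) S = S \left(3 + \frac{S}{2}\right)$)
$\left(262 - 198\right) + 6 T{\left(4 \right)} \left(-1\right) = \left(262 - 198\right) + 6 \cdot \frac{1}{2} \cdot 4 \left(6 + 4\right) \left(-1\right) = 64 + 6 \cdot \frac{1}{2} \cdot 4 \cdot 10 \left(-1\right) = 64 + 6 \cdot 20 \left(-1\right) = 64 + 120 \left(-1\right) = 64 - 120 = -56$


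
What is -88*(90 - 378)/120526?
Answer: 12672/60263 ≈ 0.21028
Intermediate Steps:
-88*(90 - 378)/120526 = -88*(-288)*(1/120526) = 25344*(1/120526) = 12672/60263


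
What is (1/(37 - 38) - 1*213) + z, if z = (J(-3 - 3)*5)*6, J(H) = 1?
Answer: -184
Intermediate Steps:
z = 30 (z = (1*5)*6 = 5*6 = 30)
(1/(37 - 38) - 1*213) + z = (1/(37 - 38) - 1*213) + 30 = (1/(-1) - 213) + 30 = (-1 - 213) + 30 = -214 + 30 = -184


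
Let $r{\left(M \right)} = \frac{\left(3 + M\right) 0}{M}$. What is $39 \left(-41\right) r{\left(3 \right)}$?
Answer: $0$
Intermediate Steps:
$r{\left(M \right)} = 0$ ($r{\left(M \right)} = \frac{0}{M} = 0$)
$39 \left(-41\right) r{\left(3 \right)} = 39 \left(-41\right) 0 = \left(-1599\right) 0 = 0$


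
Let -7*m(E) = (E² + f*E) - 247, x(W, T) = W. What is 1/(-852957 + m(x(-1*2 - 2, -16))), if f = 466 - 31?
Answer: -7/5968728 ≈ -1.1728e-6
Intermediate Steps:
f = 435
m(E) = 247/7 - 435*E/7 - E²/7 (m(E) = -((E² + 435*E) - 247)/7 = -(-247 + E² + 435*E)/7 = 247/7 - 435*E/7 - E²/7)
1/(-852957 + m(x(-1*2 - 2, -16))) = 1/(-852957 + (247/7 - 435*(-1*2 - 2)/7 - (-1*2 - 2)²/7)) = 1/(-852957 + (247/7 - 435*(-2 - 2)/7 - (-2 - 2)²/7)) = 1/(-852957 + (247/7 - 435/7*(-4) - ⅐*(-4)²)) = 1/(-852957 + (247/7 + 1740/7 - ⅐*16)) = 1/(-852957 + (247/7 + 1740/7 - 16/7)) = 1/(-852957 + 1971/7) = 1/(-5968728/7) = -7/5968728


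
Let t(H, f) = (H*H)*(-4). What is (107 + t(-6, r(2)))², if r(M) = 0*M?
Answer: 1369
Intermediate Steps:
r(M) = 0
t(H, f) = -4*H² (t(H, f) = H²*(-4) = -4*H²)
(107 + t(-6, r(2)))² = (107 - 4*(-6)²)² = (107 - 4*36)² = (107 - 144)² = (-37)² = 1369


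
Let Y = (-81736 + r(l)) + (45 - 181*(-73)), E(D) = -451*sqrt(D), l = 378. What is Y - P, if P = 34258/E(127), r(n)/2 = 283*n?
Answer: 145470 + 34258*sqrt(127)/57277 ≈ 1.4548e+5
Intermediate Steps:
r(n) = 566*n (r(n) = 2*(283*n) = 566*n)
Y = 145470 (Y = (-81736 + 566*378) + (45 - 181*(-73)) = (-81736 + 213948) + (45 + 13213) = 132212 + 13258 = 145470)
P = -34258*sqrt(127)/57277 (P = 34258/((-451*sqrt(127))) = 34258*(-sqrt(127)/57277) = -34258*sqrt(127)/57277 ≈ -6.7404)
Y - P = 145470 - (-34258)*sqrt(127)/57277 = 145470 + 34258*sqrt(127)/57277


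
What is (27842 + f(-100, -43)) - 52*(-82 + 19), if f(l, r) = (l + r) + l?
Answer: 30875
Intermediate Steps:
f(l, r) = r + 2*l
(27842 + f(-100, -43)) - 52*(-82 + 19) = (27842 + (-43 + 2*(-100))) - 52*(-82 + 19) = (27842 + (-43 - 200)) - 52*(-63) = (27842 - 243) + 3276 = 27599 + 3276 = 30875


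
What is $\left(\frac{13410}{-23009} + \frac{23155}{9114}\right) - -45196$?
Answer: $\frac{1354027673393}{29957718} \approx 45198.0$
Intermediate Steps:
$\left(\frac{13410}{-23009} + \frac{23155}{9114}\right) - -45196 = \left(13410 \left(- \frac{1}{23009}\right) + 23155 \cdot \frac{1}{9114}\right) + 45196 = \left(- \frac{13410}{23009} + \frac{23155}{9114}\right) + 45196 = \frac{58650665}{29957718} + 45196 = \frac{1354027673393}{29957718}$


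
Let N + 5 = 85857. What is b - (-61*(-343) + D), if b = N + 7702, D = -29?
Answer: 72660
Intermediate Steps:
N = 85852 (N = -5 + 85857 = 85852)
b = 93554 (b = 85852 + 7702 = 93554)
b - (-61*(-343) + D) = 93554 - (-61*(-343) - 29) = 93554 - (20923 - 29) = 93554 - 1*20894 = 93554 - 20894 = 72660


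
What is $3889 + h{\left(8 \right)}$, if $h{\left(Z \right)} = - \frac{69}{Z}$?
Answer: $\frac{31043}{8} \approx 3880.4$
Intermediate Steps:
$3889 + h{\left(8 \right)} = 3889 - \frac{69}{8} = \frac{31043}{8}$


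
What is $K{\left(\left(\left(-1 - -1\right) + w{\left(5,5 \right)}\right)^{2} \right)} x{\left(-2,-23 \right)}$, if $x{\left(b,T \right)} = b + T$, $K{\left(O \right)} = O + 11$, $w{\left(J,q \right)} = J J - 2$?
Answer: $-13500$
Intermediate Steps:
$w{\left(J,q \right)} = -2 + J^{2}$ ($w{\left(J,q \right)} = J^{2} - 2 = -2 + J^{2}$)
$K{\left(O \right)} = 11 + O$
$x{\left(b,T \right)} = T + b$
$K{\left(\left(\left(-1 - -1\right) + w{\left(5,5 \right)}\right)^{2} \right)} x{\left(-2,-23 \right)} = \left(11 + \left(\left(-1 - -1\right) - \left(2 - 5^{2}\right)\right)^{2}\right) \left(-23 - 2\right) = \left(11 + \left(\left(-1 + 1\right) + \left(-2 + 25\right)\right)^{2}\right) \left(-25\right) = \left(11 + \left(0 + 23\right)^{2}\right) \left(-25\right) = \left(11 + 23^{2}\right) \left(-25\right) = \left(11 + 529\right) \left(-25\right) = 540 \left(-25\right) = -13500$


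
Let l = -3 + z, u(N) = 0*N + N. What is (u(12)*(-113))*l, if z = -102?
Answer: 142380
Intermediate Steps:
u(N) = N (u(N) = 0 + N = N)
l = -105 (l = -3 - 102 = -105)
(u(12)*(-113))*l = (12*(-113))*(-105) = -1356*(-105) = 142380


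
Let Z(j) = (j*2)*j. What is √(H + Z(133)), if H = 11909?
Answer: √47287 ≈ 217.46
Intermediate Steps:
Z(j) = 2*j² (Z(j) = (2*j)*j = 2*j²)
√(H + Z(133)) = √(11909 + 2*133²) = √(11909 + 2*17689) = √(11909 + 35378) = √47287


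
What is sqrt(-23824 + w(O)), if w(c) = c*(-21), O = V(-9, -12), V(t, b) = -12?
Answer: 2*I*sqrt(5893) ≈ 153.53*I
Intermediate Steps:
O = -12
w(c) = -21*c
sqrt(-23824 + w(O)) = sqrt(-23824 - 21*(-12)) = sqrt(-23824 + 252) = sqrt(-23572) = 2*I*sqrt(5893)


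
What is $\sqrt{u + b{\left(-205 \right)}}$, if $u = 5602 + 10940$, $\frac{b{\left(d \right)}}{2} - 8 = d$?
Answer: $2 \sqrt{4037} \approx 127.07$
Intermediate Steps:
$b{\left(d \right)} = 16 + 2 d$
$u = 16542$
$\sqrt{u + b{\left(-205 \right)}} = \sqrt{16542 + \left(16 + 2 \left(-205\right)\right)} = \sqrt{16542 + \left(16 - 410\right)} = \sqrt{16542 - 394} = \sqrt{16148} = 2 \sqrt{4037}$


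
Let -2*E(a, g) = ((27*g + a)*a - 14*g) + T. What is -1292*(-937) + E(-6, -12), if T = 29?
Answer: 2419031/2 ≈ 1.2095e+6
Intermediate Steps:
E(a, g) = -29/2 + 7*g - a*(a + 27*g)/2 (E(a, g) = -(((27*g + a)*a - 14*g) + 29)/2 = -(((a + 27*g)*a - 14*g) + 29)/2 = -((a*(a + 27*g) - 14*g) + 29)/2 = -((-14*g + a*(a + 27*g)) + 29)/2 = -(29 - 14*g + a*(a + 27*g))/2 = -29/2 + 7*g - a*(a + 27*g)/2)
-1292*(-937) + E(-6, -12) = -1292*(-937) + (-29/2 + 7*(-12) - ½*(-6)² - 27/2*(-6)*(-12)) = 1210604 + (-29/2 - 84 - ½*36 - 972) = 1210604 + (-29/2 - 84 - 18 - 972) = 1210604 - 2177/2 = 2419031/2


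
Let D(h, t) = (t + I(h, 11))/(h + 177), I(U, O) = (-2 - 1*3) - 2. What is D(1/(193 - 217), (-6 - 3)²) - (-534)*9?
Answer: 20412858/4247 ≈ 4806.4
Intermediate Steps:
I(U, O) = -7 (I(U, O) = (-2 - 3) - 2 = -5 - 2 = -7)
D(h, t) = (-7 + t)/(177 + h) (D(h, t) = (t - 7)/(h + 177) = (-7 + t)/(177 + h))
D(1/(193 - 217), (-6 - 3)²) - (-534)*9 = (-7 + (-6 - 3)²)/(177 + 1/(193 - 217)) - (-534)*9 = (-7 + (-9)²)/(177 + 1/(-24)) - 1*(-4806) = (-7 + 81)/(177 - 1/24) + 4806 = 74/(4247/24) + 4806 = (24/4247)*74 + 4806 = 1776/4247 + 4806 = 20412858/4247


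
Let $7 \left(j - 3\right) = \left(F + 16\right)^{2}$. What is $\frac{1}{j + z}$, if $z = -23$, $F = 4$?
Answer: $\frac{7}{260} \approx 0.026923$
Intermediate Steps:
$j = \frac{421}{7}$ ($j = 3 + \frac{\left(4 + 16\right)^{2}}{7} = 3 + \frac{20^{2}}{7} = 3 + \frac{1}{7} \cdot 400 = 3 + \frac{400}{7} = \frac{421}{7} \approx 60.143$)
$\frac{1}{j + z} = \frac{1}{\frac{421}{7} - 23} = \frac{1}{\frac{260}{7}} = \frac{7}{260}$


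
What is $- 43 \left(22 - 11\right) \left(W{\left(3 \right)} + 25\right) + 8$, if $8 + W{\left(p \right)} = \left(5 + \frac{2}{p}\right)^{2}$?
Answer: $- \frac{208994}{9} \approx -23222.0$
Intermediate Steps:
$W{\left(p \right)} = -8 + \left(5 + \frac{2}{p}\right)^{2}$
$- 43 \left(22 - 11\right) \left(W{\left(3 \right)} + 25\right) + 8 = - 43 \left(22 - 11\right) \left(\left(17 + \frac{4}{9} + \frac{20}{3}\right) + 25\right) + 8 = - 43 \cdot 11 \left(\left(17 + 4 \cdot \frac{1}{9} + 20 \cdot \frac{1}{3}\right) + 25\right) + 8 = - 43 \cdot 11 \left(\left(17 + \frac{4}{9} + \frac{20}{3}\right) + 25\right) + 8 = - 43 \cdot 11 \left(\frac{217}{9} + 25\right) + 8 = - 43 \cdot 11 \cdot \frac{442}{9} + 8 = \left(-43\right) \frac{4862}{9} + 8 = - \frac{209066}{9} + 8 = - \frac{208994}{9}$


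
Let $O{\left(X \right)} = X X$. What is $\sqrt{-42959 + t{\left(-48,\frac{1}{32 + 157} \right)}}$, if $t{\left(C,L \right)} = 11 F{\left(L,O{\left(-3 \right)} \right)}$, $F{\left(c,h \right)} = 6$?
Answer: $i \sqrt{42893} \approx 207.11 i$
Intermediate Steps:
$O{\left(X \right)} = X^{2}$
$t{\left(C,L \right)} = 66$ ($t{\left(C,L \right)} = 11 \cdot 6 = 66$)
$\sqrt{-42959 + t{\left(-48,\frac{1}{32 + 157} \right)}} = \sqrt{-42959 + 66} = \sqrt{-42893} = i \sqrt{42893}$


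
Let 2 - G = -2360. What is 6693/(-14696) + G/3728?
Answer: 152507/856042 ≈ 0.17815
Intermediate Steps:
G = 2362 (G = 2 - 1*(-2360) = 2 + 2360 = 2362)
6693/(-14696) + G/3728 = 6693/(-14696) + 2362/3728 = 6693*(-1/14696) + 2362*(1/3728) = -6693/14696 + 1181/1864 = 152507/856042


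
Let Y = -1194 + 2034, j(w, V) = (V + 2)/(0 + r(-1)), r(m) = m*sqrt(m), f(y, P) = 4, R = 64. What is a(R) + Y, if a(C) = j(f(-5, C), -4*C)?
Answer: 840 - 254*I ≈ 840.0 - 254.0*I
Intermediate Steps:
r(m) = m**(3/2)
j(w, V) = I*(2 + V) (j(w, V) = (V + 2)/(0 + (-1)**(3/2)) = (2 + V)/(0 - I) = (2 + V)/((-I)) = (2 + V)*I = I*(2 + V))
Y = 840
a(C) = I*(2 - 4*C)
a(R) + Y = I*(2 - 4*64) + 840 = I*(2 - 256) + 840 = I*(-254) + 840 = -254*I + 840 = 840 - 254*I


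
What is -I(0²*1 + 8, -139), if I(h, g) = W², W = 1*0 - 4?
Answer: -16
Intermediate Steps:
W = -4 (W = 0 - 4 = -4)
I(h, g) = 16 (I(h, g) = (-4)² = 16)
-I(0²*1 + 8, -139) = -1*16 = -16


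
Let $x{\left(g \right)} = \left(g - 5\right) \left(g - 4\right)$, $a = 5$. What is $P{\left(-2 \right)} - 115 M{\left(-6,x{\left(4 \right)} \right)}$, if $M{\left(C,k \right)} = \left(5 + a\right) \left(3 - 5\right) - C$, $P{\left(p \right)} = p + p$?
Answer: $1606$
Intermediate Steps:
$P{\left(p \right)} = 2 p$
$x{\left(g \right)} = \left(-5 + g\right) \left(-4 + g\right)$
$M{\left(C,k \right)} = -20 - C$ ($M{\left(C,k \right)} = \left(5 + 5\right) \left(3 - 5\right) - C = 10 \left(-2\right) - C = -20 - C$)
$P{\left(-2 \right)} - 115 M{\left(-6,x{\left(4 \right)} \right)} = 2 \left(-2\right) - 115 \left(-20 - -6\right) = -4 - 115 \left(-20 + 6\right) = -4 - -1610 = -4 + 1610 = 1606$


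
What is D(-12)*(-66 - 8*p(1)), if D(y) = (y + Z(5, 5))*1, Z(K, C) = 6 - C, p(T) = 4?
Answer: 1078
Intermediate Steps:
D(y) = 1 + y (D(y) = (y + (6 - 1*5))*1 = (y + (6 - 5))*1 = (y + 1)*1 = (1 + y)*1 = 1 + y)
D(-12)*(-66 - 8*p(1)) = (1 - 12)*(-66 - 8*4) = -11*(-66 - 32) = -11*(-98) = 1078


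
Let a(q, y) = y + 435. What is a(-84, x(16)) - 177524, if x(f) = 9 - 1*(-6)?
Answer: -177074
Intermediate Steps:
x(f) = 15 (x(f) = 9 + 6 = 15)
a(q, y) = 435 + y
a(-84, x(16)) - 177524 = (435 + 15) - 177524 = 450 - 177524 = -177074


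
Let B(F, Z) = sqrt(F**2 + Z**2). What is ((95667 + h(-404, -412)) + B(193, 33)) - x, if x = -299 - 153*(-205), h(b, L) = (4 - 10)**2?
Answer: 64637 + sqrt(38338) ≈ 64833.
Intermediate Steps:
h(b, L) = 36 (h(b, L) = (-6)**2 = 36)
x = 31066 (x = -299 + 31365 = 31066)
((95667 + h(-404, -412)) + B(193, 33)) - x = ((95667 + 36) + sqrt(193**2 + 33**2)) - 1*31066 = (95703 + sqrt(37249 + 1089)) - 31066 = (95703 + sqrt(38338)) - 31066 = 64637 + sqrt(38338)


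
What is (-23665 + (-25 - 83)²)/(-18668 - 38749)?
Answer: 12001/57417 ≈ 0.20901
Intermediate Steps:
(-23665 + (-25 - 83)²)/(-18668 - 38749) = (-23665 + (-108)²)/(-57417) = (-23665 + 11664)*(-1/57417) = -12001*(-1/57417) = 12001/57417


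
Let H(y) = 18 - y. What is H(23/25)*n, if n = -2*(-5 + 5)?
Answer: 0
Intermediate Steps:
n = 0 (n = -2*0 = 0)
H(23/25)*n = (18 - 23/25)*0 = (427/25)*0 = 0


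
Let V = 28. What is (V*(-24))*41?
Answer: -27552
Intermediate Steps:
(V*(-24))*41 = (28*(-24))*41 = -672*41 = -27552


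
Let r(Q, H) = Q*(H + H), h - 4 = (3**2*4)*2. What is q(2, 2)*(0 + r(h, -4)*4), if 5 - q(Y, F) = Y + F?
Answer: -2432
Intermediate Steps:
h = 76 (h = 4 + (3**2*4)*2 = 4 + (9*4)*2 = 4 + 36*2 = 4 + 72 = 76)
r(Q, H) = 2*H*Q (r(Q, H) = Q*(2*H) = 2*H*Q)
q(Y, F) = 5 - F - Y (q(Y, F) = 5 - (Y + F) = 5 - (F + Y) = 5 + (-F - Y) = 5 - F - Y)
q(2, 2)*(0 + r(h, -4)*4) = (5 - 1*2 - 1*2)*(0 + (2*(-4)*76)*4) = (5 - 2 - 2)*(0 - 608*4) = 1*(0 - 2432) = 1*(-2432) = -2432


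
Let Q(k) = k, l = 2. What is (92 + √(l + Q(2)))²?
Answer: 8836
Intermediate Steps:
(92 + √(l + Q(2)))² = (92 + √(2 + 2))² = (92 + √4)² = (92 + 2)² = 94² = 8836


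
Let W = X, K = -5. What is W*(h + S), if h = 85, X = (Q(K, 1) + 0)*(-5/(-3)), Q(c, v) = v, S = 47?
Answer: 220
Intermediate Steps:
X = 5/3 (X = (1 + 0)*(-5/(-3)) = 1*(-5*(-1/3)) = 1*(5/3) = 5/3 ≈ 1.6667)
W = 5/3 ≈ 1.6667
W*(h + S) = 5*(85 + 47)/3 = (5/3)*132 = 220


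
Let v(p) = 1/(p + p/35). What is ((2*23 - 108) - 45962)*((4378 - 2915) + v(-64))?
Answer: -19391734901/288 ≈ -6.7332e+7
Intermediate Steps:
v(p) = 35/(36*p) (v(p) = 1/(p + p*(1/35)) = 1/(p + p/35) = 1/(36*p/35) = 35/(36*p))
((2*23 - 108) - 45962)*((4378 - 2915) + v(-64)) = ((2*23 - 108) - 45962)*((4378 - 2915) + (35/36)/(-64)) = ((46 - 108) - 45962)*(1463 + (35/36)*(-1/64)) = (-62 - 45962)*(1463 - 35/2304) = -46024*3370717/2304 = -19391734901/288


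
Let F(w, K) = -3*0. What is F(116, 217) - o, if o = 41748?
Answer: -41748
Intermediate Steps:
F(w, K) = 0
F(116, 217) - o = 0 - 1*41748 = 0 - 41748 = -41748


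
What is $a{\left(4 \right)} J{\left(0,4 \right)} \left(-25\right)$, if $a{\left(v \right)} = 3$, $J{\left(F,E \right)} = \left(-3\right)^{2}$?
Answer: $-675$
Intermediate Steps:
$J{\left(F,E \right)} = 9$
$a{\left(4 \right)} J{\left(0,4 \right)} \left(-25\right) = 3 \cdot 9 \left(-25\right) = 27 \left(-25\right) = -675$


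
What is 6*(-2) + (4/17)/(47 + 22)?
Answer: -14072/1173 ≈ -11.997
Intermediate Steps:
6*(-2) + (4/17)/(47 + 22) = -12 + (4*(1/17))/69 = -12 + (4/17)*(1/69) = -12 + 4/1173 = -14072/1173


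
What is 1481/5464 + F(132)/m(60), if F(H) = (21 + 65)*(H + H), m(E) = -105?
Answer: -41299717/191240 ≈ -215.96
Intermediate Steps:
F(H) = 172*H (F(H) = 86*(2*H) = 172*H)
1481/5464 + F(132)/m(60) = 1481/5464 + (172*132)/(-105) = 1481*(1/5464) + 22704*(-1/105) = 1481/5464 - 7568/35 = -41299717/191240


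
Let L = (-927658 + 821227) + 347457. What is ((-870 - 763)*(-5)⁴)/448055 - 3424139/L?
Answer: -356039952179/21598580886 ≈ -16.484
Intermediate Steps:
L = 241026 (L = -106431 + 347457 = 241026)
((-870 - 763)*(-5)⁴)/448055 - 3424139/L = ((-870 - 763)*(-5)⁴)/448055 - 3424139/241026 = -1633*625*(1/448055) - 3424139*1/241026 = -1020625*1/448055 - 3424139/241026 = -204125/89611 - 3424139/241026 = -356039952179/21598580886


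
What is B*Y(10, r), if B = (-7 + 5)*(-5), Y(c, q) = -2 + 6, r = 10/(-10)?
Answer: 40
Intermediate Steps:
r = -1 (r = 10*(-⅒) = -1)
Y(c, q) = 4
B = 10 (B = -2*(-5) = 10)
B*Y(10, r) = 10*4 = 40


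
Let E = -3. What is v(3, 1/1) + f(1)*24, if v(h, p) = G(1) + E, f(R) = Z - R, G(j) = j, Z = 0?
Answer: -26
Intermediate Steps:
f(R) = -R (f(R) = 0 - R = -R)
v(h, p) = -2 (v(h, p) = 1 - 3 = -2)
v(3, 1/1) + f(1)*24 = -2 - 1*1*24 = -2 - 1*24 = -2 - 24 = -26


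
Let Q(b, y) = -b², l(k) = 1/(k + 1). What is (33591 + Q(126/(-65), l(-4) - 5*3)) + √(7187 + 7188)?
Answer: 141906099/4225 + 25*√23 ≈ 33707.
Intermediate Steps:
l(k) = 1/(1 + k)
(33591 + Q(126/(-65), l(-4) - 5*3)) + √(7187 + 7188) = (33591 - (126/(-65))²) + √(7187 + 7188) = (33591 - (126*(-1/65))²) + √14375 = (33591 - (-126/65)²) + 25*√23 = (33591 - 1*15876/4225) + 25*√23 = (33591 - 15876/4225) + 25*√23 = 141906099/4225 + 25*√23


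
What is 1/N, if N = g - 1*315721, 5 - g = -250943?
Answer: -1/64773 ≈ -1.5439e-5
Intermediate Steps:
g = 250948 (g = 5 - 1*(-250943) = 5 + 250943 = 250948)
N = -64773 (N = 250948 - 1*315721 = 250948 - 315721 = -64773)
1/N = 1/(-64773) = -1/64773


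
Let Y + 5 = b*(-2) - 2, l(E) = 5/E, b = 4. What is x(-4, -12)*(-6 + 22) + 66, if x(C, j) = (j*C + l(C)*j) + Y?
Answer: 834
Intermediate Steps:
Y = -15 (Y = -5 + (4*(-2) - 2) = -5 + (-8 - 2) = -5 - 10 = -15)
x(C, j) = -15 + C*j + 5*j/C (x(C, j) = (j*C + (5/C)*j) - 15 = (C*j + 5*j/C) - 15 = -15 + C*j + 5*j/C)
x(-4, -12)*(-6 + 22) + 66 = (-15 - 4*(-12) + 5*(-12)/(-4))*(-6 + 22) + 66 = (-15 + 48 + 5*(-12)*(-1/4))*16 + 66 = (-15 + 48 + 15)*16 + 66 = 48*16 + 66 = 768 + 66 = 834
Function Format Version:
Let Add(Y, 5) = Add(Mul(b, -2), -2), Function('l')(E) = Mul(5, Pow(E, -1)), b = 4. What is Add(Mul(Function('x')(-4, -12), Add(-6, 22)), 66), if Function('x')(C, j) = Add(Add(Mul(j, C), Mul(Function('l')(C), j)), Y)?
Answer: 834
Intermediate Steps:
Y = -15 (Y = Add(-5, Add(Mul(4, -2), -2)) = Add(-5, Add(-8, -2)) = Add(-5, -10) = -15)
Function('x')(C, j) = Add(-15, Mul(C, j), Mul(5, j, Pow(C, -1))) (Function('x')(C, j) = Add(Add(Mul(j, C), Mul(Mul(5, Pow(C, -1)), j)), -15) = Add(Add(Mul(C, j), Mul(5, j, Pow(C, -1))), -15) = Add(-15, Mul(C, j), Mul(5, j, Pow(C, -1))))
Add(Mul(Function('x')(-4, -12), Add(-6, 22)), 66) = Add(Mul(Add(-15, Mul(-4, -12), Mul(5, -12, Pow(-4, -1))), Add(-6, 22)), 66) = Add(Mul(Add(-15, 48, Mul(5, -12, Rational(-1, 4))), 16), 66) = Add(Mul(Add(-15, 48, 15), 16), 66) = Add(Mul(48, 16), 66) = Add(768, 66) = 834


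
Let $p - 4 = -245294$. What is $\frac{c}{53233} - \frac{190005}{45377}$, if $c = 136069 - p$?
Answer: $\frac{7190391178}{2415553841} \approx 2.9767$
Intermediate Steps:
$p = -245290$ ($p = 4 - 245294 = -245290$)
$c = 381359$ ($c = 136069 - -245290 = 136069 + 245290 = 381359$)
$\frac{c}{53233} - \frac{190005}{45377} = \frac{381359}{53233} - \frac{190005}{45377} = \frac{7190391178}{2415553841}$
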